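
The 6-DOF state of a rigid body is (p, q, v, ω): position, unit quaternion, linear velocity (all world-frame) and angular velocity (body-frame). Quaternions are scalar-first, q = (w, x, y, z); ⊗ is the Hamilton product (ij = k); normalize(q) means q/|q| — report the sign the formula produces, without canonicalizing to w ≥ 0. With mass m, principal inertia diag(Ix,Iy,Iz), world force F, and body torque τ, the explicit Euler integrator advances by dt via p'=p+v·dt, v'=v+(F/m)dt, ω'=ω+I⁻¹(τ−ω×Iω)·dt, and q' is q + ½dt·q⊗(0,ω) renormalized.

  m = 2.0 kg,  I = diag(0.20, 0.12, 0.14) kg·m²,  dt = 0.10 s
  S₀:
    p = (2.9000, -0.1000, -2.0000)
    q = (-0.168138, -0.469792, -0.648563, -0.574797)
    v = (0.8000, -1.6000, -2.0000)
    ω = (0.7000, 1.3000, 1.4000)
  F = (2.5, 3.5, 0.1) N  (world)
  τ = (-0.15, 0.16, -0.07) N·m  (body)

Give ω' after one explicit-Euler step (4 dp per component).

gyro term ω×Iω = (0.0364, 0.0588, -0.0728)
angular accel α = (-0.9320, 0.8433, 0.0200)
new body rate ω' = (0.6068, 1.3843, 1.4020)

ω' = (0.6068, 1.3843, 1.4020)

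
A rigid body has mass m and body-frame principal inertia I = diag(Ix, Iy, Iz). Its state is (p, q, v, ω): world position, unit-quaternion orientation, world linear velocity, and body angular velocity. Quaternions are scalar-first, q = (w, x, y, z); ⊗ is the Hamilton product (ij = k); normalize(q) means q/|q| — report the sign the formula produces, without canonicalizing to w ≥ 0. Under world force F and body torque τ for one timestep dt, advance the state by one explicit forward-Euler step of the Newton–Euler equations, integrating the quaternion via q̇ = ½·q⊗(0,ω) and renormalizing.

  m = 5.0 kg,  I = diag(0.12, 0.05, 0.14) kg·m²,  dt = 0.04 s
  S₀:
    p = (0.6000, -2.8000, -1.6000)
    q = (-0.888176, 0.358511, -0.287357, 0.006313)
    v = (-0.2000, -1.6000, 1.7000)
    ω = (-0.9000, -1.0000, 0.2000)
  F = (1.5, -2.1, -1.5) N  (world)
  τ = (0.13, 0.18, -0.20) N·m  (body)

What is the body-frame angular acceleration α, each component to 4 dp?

α = (1.2333, 3.5280, -0.9786)

ω×(Iω) gyroscopic = (-0.0180, 0.0036, -0.0630)
angular accel α = (1.2333, 3.5280, -0.9786)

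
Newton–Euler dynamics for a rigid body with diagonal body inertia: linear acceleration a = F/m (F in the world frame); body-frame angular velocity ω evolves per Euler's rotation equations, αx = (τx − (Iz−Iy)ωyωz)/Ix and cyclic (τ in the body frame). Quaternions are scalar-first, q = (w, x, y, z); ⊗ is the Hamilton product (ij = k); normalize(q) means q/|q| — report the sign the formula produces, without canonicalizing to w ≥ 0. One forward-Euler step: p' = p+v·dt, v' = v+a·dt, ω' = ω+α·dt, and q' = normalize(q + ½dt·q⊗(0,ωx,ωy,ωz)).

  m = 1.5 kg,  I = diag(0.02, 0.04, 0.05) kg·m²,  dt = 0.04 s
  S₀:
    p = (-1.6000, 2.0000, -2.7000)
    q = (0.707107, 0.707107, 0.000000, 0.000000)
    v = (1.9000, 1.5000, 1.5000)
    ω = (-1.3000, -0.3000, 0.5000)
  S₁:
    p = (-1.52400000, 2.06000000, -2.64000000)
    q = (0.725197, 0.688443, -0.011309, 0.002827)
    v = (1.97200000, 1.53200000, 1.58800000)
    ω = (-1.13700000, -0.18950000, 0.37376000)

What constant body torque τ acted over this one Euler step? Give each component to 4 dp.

Δω = ω₁−ω₀ = (0.16300000, 0.11050000, -0.12624000)
precession coupling = (-0.0015, 0.0195, 0.0078)
τ = I·(Δω/dt) + ω₀×(Iω₀) = (0.0800, 0.1300, -0.1500)

τ = (0.0800, 0.1300, -0.1500)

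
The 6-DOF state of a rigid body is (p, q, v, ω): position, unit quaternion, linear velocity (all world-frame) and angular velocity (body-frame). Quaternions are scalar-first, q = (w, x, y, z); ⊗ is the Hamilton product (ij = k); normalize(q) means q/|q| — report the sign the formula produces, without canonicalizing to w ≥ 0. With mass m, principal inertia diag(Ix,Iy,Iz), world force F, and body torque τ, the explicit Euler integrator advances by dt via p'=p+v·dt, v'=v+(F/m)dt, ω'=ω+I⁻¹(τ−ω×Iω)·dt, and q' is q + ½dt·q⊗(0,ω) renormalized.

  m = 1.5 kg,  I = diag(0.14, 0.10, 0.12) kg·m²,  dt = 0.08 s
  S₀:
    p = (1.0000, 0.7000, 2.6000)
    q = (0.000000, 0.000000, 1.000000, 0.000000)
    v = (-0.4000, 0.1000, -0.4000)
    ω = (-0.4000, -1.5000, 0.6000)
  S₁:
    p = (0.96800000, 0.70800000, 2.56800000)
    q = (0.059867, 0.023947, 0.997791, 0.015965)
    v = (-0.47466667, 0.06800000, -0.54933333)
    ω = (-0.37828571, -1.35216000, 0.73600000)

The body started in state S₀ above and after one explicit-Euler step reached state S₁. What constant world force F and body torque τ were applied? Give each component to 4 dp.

F = (-1.4000, -0.6000, -2.8000)
τ = (0.0200, 0.1800, 0.1800)

Δω = ω₁−ω₀ = (0.02171429, 0.14784000, 0.13600000)
precession coupling = (-0.0180, -0.0048, -0.0240)
applied torque τ = (0.0200, 0.1800, 0.1800)
Δv = v₁−v₀ = (-0.07466667, -0.03200000, -0.14933333)
F = m·Δv/dt = (-1.4000, -0.6000, -2.8000)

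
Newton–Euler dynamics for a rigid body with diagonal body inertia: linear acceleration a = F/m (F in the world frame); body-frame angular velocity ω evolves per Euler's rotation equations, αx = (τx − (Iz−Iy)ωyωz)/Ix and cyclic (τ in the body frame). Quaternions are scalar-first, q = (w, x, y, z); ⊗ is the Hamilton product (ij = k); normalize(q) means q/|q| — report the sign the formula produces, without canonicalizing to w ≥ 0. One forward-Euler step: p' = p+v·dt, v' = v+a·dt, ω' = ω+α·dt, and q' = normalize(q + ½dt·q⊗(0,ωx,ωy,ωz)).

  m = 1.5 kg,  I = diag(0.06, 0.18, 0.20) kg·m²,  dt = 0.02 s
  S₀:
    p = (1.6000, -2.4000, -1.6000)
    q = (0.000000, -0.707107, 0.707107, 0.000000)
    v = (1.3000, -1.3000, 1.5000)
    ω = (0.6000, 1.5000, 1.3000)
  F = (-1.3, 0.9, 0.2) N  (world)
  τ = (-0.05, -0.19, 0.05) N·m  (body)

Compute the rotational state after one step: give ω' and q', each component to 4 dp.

(τ − ω×Iω)/I = (-1.4833, -0.4489, -0.2900)
ω' = ω + α·dt = (0.5703, 1.4910, 1.2942)
q⊗(0,ω) = (-0.6363963, 0.9192391, 0.9192391, -1.4849247)
q' = normalize(q + ½dt·q⊗(0,ω)) = (-0.0064, -0.6978, 0.7161, -0.0148)

ω' = (0.5703, 1.4910, 1.2942)
q' = (-0.0064, -0.6978, 0.7161, -0.0148)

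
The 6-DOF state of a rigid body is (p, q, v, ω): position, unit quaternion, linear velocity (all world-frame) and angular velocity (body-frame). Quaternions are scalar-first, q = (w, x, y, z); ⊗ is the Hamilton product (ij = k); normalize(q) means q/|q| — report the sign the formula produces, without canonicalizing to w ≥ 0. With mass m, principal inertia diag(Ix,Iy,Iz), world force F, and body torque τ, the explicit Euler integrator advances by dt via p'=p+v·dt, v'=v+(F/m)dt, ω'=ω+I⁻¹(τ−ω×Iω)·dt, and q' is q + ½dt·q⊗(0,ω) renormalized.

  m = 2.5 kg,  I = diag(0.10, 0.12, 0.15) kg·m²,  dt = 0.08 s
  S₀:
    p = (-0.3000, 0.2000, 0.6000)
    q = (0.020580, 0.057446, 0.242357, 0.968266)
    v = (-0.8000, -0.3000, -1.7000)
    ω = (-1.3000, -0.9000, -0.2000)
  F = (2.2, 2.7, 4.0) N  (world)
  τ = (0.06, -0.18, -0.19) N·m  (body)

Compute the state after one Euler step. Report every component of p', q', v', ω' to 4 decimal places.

angular accel α = (0.5460, -1.3917, -1.4227)
ω + α·dt = (-1.2563, -1.0113, -0.3138)
Hamilton product q⊗(0,ω) = (0.4864543, 0.7962140, -1.2657786, 0.2592467)
updated quaternion q' = (0.0400, 0.0891, 0.1913, 0.9767)
p + v·dt = (-0.3640, 0.1760, 0.4640)
new velocity v' = (-0.7296, -0.2136, -1.5720)

p' = (-0.3640, 0.1760, 0.4640)
q' = (0.0400, 0.0891, 0.1913, 0.9767)
v' = (-0.7296, -0.2136, -1.5720)
ω' = (-1.2563, -1.0113, -0.3138)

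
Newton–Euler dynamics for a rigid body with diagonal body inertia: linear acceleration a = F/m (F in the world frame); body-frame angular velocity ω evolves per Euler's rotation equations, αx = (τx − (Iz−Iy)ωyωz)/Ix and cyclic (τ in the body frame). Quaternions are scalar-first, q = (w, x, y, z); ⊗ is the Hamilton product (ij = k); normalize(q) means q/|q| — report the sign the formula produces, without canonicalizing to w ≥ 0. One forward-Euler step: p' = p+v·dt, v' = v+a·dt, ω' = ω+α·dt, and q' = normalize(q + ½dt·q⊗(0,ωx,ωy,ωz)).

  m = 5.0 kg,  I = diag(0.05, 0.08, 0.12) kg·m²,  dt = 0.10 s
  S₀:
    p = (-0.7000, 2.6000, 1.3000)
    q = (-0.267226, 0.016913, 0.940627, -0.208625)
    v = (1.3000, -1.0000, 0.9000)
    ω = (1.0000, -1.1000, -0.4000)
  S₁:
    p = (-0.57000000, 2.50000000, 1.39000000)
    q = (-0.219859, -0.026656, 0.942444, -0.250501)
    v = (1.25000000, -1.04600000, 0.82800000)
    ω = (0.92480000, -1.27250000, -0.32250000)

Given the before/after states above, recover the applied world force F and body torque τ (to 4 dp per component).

velocity change Δv = (-0.05000000, -0.04600000, -0.07200000)
F = m·Δv/dt = (-2.5000, -2.3000, -3.6000)
Δω = ω₁−ω₀ = (-0.07520000, -0.17250000, 0.07750000)
gyro term ω₀×Iω₀ = (0.0176, 0.0280, -0.0330)
τ = I·(Δω/dt) + ω₀×(Iω₀) = (-0.0200, -0.1100, 0.0600)

F = (-2.5000, -2.3000, -3.6000)
τ = (-0.0200, -0.1100, 0.0600)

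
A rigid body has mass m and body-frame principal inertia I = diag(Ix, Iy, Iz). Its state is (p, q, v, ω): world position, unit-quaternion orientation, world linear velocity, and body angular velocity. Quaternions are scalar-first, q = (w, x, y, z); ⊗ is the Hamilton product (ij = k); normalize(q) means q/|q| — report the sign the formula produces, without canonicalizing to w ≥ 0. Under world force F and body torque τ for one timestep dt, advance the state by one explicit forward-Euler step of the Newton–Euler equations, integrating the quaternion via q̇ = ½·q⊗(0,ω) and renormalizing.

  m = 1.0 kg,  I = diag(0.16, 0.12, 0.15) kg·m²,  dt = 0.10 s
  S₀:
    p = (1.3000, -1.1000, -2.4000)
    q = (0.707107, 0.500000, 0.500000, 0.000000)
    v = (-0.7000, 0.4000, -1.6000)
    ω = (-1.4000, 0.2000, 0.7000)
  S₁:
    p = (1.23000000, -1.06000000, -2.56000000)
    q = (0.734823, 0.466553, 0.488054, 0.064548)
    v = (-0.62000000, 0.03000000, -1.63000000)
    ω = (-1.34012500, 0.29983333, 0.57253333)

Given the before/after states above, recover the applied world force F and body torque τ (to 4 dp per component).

Δω = ω₁−ω₀ = (0.05987500, 0.09983333, -0.12746667)
τ = I·(Δω/dt) + ω₀×(Iω₀) = (0.1000, 0.1100, -0.1800)
velocity change Δv = (0.08000000, -0.37000000, -0.03000000)
F = m·Δv/dt = (0.8000, -3.7000, -0.3000)

F = (0.8000, -3.7000, -0.3000)
τ = (0.1000, 0.1100, -0.1800)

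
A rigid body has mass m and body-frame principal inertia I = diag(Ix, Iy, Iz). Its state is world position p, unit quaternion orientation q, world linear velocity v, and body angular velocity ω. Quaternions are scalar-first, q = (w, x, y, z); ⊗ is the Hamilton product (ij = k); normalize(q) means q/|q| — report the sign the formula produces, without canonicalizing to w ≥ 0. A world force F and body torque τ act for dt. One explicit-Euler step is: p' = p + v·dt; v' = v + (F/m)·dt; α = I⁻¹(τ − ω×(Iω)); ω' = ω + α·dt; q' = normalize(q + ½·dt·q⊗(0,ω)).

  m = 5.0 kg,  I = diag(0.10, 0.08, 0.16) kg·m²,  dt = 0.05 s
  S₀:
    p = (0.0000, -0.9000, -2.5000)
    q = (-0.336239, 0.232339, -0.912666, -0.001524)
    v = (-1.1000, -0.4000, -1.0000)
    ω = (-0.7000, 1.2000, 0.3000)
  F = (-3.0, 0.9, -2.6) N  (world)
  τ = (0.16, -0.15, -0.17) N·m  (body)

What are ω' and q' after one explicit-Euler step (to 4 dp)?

(τ − ω×Iω)/I = (1.3120, -2.0325, -1.1675)
ω' = ω + α·dt = (-0.6344, 1.0984, 0.2416)
q⊗(0,ω) = (1.2582937, -0.0366037, -0.4721217, -0.4609311)
updated quaternion q' = (-0.3046, 0.2313, -0.9239, -0.0130)

ω' = (-0.6344, 1.0984, 0.2416)
q' = (-0.3046, 0.2313, -0.9239, -0.0130)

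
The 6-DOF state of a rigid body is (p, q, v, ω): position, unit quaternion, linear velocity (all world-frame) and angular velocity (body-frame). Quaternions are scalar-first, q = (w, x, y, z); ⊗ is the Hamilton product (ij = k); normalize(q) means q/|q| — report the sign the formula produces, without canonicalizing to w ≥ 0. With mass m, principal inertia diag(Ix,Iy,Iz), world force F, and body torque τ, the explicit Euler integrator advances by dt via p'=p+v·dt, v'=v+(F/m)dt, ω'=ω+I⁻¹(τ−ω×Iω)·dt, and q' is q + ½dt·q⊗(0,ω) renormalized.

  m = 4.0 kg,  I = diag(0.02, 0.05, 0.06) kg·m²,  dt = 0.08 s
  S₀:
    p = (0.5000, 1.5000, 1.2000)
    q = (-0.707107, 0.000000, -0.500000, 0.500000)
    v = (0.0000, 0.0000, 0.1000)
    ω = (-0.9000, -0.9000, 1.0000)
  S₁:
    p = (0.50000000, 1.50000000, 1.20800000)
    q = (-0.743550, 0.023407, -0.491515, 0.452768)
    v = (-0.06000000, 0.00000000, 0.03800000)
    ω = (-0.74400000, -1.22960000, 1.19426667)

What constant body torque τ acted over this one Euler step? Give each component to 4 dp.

τ = (0.0300, -0.1700, 0.1700)

Δω = ω₁−ω₀ = (0.15600000, -0.32960000, 0.19426667)
τ = I·(Δω/dt) + ω₀×(Iω₀) = (0.0300, -0.1700, 0.1700)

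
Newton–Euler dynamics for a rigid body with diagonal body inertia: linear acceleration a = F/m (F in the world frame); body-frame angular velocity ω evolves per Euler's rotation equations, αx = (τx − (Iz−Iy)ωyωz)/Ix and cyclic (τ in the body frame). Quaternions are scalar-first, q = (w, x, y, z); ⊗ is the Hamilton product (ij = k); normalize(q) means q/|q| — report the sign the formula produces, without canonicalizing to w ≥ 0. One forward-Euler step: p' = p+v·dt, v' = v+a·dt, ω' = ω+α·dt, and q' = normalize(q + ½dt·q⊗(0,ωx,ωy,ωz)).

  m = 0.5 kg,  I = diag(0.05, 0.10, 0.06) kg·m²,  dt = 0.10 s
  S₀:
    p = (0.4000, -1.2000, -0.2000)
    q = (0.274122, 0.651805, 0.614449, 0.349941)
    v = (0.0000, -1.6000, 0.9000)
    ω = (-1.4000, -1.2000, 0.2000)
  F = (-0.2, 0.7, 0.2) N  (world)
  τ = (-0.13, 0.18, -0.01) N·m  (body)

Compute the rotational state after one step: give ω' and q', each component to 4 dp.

ω' = (-1.6792, -1.0228, 0.0433)
q' = (0.3516, 0.6569, 0.5646, 0.3551)

gyro term ω×Iω = (0.0096, 0.0028, 0.0840)
angular accel α = (-2.7920, 1.7720, -1.5667)
new body rate ω' = (-1.6792, -1.0228, 0.0433)
q⊗(0,ω) = (1.5798776, 0.1590482, -0.9492248, 0.1328870)
q' = normalize(q + ½dt·q⊗(0,ω)) = (0.3516, 0.6569, 0.5646, 0.3551)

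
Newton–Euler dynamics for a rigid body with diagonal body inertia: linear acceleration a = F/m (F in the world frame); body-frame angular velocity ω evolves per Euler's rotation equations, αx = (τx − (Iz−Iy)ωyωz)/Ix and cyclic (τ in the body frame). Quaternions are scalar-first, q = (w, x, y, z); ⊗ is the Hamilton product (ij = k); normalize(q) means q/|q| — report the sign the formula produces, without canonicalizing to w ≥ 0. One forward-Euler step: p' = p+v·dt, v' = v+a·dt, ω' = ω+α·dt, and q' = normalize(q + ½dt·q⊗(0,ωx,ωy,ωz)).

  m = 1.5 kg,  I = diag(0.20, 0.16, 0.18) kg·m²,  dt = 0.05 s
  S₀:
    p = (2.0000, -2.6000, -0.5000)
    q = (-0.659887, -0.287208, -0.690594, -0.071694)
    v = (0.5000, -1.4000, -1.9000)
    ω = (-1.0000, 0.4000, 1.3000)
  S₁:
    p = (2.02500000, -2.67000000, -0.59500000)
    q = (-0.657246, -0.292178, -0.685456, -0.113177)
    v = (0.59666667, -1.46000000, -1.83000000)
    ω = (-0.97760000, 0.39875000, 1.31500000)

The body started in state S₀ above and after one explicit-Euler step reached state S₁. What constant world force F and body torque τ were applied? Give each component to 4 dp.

v₁ − v₀ = (0.09666667, -0.06000000, 0.07000000)
F = m·Δv/dt = (2.9000, -1.8000, 2.1000)
ω₁ − ω₀ = (0.02240000, -0.00125000, 0.01500000)
ω₀×(Iω₀) = (0.0104, -0.0260, 0.0160)
I·α + gyro = (0.1000, -0.0300, 0.0700)

F = (2.9000, -1.8000, 2.1000)
τ = (0.1000, -0.0300, 0.0700)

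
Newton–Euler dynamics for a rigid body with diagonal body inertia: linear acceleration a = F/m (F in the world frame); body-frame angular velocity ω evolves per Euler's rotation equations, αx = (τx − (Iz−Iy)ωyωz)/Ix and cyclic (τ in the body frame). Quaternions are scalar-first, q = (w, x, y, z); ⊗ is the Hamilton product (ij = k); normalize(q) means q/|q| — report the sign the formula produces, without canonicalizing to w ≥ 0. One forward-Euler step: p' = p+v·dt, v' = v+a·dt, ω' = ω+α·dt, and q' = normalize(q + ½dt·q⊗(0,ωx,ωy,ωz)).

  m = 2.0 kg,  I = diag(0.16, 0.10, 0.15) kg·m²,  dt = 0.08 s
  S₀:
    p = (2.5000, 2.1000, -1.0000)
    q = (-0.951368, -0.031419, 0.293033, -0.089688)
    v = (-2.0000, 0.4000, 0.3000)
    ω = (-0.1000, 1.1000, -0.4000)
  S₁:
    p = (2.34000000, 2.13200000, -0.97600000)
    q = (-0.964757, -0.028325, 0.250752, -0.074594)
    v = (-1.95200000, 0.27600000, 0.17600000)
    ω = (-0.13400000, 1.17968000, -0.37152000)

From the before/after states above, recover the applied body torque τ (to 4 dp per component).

rate change Δω = (-0.03400000, 0.07968000, 0.02848000)
precession coupling = (-0.0220, 0.0004, 0.0066)
I·α + gyro = (-0.0900, 0.1000, 0.0600)

τ = (-0.0900, 0.1000, 0.0600)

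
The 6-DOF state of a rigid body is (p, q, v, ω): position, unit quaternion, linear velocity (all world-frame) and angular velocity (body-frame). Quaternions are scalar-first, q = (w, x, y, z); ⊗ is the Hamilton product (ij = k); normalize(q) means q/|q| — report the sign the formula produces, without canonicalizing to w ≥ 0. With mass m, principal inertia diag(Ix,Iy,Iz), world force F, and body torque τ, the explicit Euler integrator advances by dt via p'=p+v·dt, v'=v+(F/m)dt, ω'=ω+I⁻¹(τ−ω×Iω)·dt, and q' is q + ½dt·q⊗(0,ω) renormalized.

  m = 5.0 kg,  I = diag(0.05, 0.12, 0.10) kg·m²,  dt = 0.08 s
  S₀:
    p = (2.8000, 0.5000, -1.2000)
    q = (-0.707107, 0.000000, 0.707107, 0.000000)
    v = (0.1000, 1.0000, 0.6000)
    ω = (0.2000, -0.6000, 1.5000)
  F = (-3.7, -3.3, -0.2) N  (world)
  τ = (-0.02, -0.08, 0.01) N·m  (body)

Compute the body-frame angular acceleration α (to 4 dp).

α = (-0.7600, -0.5417, 0.1840)

gyro term ω×Iω = (0.0180, -0.0150, -0.0084)
(τ − ω×Iω)/I = (-0.7600, -0.5417, 0.1840)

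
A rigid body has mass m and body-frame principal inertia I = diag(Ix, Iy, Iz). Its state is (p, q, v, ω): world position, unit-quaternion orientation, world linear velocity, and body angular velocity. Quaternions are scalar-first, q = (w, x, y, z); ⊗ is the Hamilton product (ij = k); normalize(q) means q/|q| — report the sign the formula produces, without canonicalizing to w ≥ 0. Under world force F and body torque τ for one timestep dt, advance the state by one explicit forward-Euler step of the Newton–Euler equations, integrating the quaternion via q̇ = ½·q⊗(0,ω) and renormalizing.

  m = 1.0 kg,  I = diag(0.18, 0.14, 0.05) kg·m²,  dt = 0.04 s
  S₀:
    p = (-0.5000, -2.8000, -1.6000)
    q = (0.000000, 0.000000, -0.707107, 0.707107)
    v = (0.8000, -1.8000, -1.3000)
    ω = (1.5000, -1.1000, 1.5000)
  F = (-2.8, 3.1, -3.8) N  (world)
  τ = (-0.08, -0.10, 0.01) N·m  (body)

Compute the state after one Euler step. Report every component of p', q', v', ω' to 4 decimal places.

p' = (-0.4680, -2.8720, -1.6520)
q' = (-0.0367, -0.0057, -0.6851, 0.7275)
v' = (0.6880, -1.6760, -1.4520)
ω' = (1.4492, -1.2121, 1.4552)

ω×(Iω) gyroscopic = (0.1485, 0.2925, 0.0660)
angular accel α = (-1.2694, -2.8036, -1.1200)
new body rate ω' = (1.4492, -1.2121, 1.4552)
2q̇ = q⊗(0,ω) = (-1.8384782, -0.2828428, 1.0606605, 1.0606605)
updated quaternion q' = (-0.0367, -0.0057, -0.6851, 0.7275)
linear accel F/m = (-2.8000, 3.1000, -3.8000)
p + v·dt = (-0.4680, -2.8720, -1.6520)
new velocity v' = (0.6880, -1.6760, -1.4520)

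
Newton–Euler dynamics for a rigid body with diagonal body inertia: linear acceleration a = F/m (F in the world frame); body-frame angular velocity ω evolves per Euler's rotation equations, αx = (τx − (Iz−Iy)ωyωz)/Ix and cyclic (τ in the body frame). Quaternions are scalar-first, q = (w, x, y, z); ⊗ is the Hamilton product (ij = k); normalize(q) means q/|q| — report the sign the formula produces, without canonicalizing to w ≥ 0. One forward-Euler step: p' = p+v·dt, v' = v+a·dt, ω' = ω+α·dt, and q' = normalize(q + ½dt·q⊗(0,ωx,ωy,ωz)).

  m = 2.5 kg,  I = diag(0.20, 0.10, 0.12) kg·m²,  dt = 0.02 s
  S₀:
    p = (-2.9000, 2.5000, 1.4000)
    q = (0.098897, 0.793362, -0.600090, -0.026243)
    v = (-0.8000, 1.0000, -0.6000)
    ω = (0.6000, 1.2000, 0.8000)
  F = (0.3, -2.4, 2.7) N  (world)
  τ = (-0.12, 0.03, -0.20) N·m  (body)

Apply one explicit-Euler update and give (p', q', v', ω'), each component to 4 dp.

a = F/m = (0.1200, -0.9600, 1.0800)
p + v·dt = (-2.9160, 2.5200, 1.3880)
new velocity v' = (-0.7976, 0.9808, -0.5784)
ω×(Iω) gyroscopic = (0.0192, 0.0384, -0.0720)
(τ − ω×Iω)/I = (-0.6960, -0.0840, -1.0667)
ω' = ω + α·dt = (0.5861, 1.1983, 0.7787)
Hamilton product q⊗(0,ω) = (0.2650852, -0.3892422, -0.5317590, 1.3912060)
q' = normalize(q + ½dt·q⊗(0,ω)) = (0.1015, 0.7894, -0.6053, -0.0123)

p' = (-2.9160, 2.5200, 1.3880)
q' = (0.1015, 0.7894, -0.6053, -0.0123)
v' = (-0.7976, 0.9808, -0.5784)
ω' = (0.5861, 1.1983, 0.7787)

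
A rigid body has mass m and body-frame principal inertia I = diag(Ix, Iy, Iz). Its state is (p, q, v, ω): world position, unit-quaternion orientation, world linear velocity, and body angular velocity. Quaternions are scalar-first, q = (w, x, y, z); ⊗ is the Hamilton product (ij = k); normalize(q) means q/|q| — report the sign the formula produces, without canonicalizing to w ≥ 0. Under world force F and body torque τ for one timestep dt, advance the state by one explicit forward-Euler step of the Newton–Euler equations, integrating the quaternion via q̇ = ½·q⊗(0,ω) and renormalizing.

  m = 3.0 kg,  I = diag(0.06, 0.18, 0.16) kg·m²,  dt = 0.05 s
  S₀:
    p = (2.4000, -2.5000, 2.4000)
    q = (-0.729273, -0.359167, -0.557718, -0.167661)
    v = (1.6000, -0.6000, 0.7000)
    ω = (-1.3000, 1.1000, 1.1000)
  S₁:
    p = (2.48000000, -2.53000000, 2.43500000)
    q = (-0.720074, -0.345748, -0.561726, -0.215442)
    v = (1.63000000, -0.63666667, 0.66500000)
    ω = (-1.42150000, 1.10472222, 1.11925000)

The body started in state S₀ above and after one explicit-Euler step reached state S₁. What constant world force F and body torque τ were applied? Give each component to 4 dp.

ω₁ − ω₀ = (-0.12150000, 0.00472222, 0.01925000)
gyro term ω₀×Iω₀ = (-0.0242, 0.1430, -0.1716)
τ = I·(Δω/dt) + ω₀×(Iω₀) = (-0.1700, 0.1600, -0.1100)
Δv = v₁−v₀ = (0.03000000, -0.03666667, -0.03500000)
F = m·Δv/dt = (1.8000, -2.2000, -2.1000)

F = (1.8000, -2.2000, -2.1000)
τ = (-0.1700, 0.1600, -0.1100)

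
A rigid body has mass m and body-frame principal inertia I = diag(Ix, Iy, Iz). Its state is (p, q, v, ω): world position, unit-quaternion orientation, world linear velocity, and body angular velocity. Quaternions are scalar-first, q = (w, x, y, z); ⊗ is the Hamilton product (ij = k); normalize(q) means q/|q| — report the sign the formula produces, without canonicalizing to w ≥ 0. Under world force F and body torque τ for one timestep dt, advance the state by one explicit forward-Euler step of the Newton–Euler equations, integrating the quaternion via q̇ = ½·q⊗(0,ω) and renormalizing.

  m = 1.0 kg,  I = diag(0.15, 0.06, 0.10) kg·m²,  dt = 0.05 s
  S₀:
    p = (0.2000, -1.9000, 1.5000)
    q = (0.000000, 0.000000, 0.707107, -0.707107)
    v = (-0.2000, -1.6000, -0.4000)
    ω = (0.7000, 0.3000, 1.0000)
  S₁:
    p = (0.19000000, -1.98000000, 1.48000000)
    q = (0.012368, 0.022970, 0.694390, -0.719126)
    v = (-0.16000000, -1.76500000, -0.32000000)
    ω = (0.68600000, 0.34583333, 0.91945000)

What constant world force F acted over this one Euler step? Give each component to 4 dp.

v₁ − v₀ = (0.04000000, -0.16500000, 0.08000000)
m·(v₁−v₀)/dt = (0.8000, -3.3000, 1.6000)

F = (0.8000, -3.3000, 1.6000)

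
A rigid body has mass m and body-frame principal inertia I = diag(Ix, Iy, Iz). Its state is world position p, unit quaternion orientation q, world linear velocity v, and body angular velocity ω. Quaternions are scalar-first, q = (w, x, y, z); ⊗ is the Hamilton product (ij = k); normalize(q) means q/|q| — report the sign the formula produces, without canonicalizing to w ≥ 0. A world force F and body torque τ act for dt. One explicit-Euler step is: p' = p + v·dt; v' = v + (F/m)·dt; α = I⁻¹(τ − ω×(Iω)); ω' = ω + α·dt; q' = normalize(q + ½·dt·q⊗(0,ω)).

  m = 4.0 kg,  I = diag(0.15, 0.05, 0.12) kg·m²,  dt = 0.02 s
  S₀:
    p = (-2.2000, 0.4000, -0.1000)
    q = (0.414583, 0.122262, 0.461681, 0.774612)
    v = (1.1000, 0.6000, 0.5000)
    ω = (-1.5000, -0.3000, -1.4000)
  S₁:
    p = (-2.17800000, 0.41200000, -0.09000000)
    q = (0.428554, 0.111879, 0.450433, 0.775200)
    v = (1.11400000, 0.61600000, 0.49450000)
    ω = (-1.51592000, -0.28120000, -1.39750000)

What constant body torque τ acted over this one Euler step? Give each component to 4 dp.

rate change Δω = (-0.01592000, 0.01880000, 0.00250000)
gyro term ω₀×Iω₀ = (0.0294, 0.0630, -0.0450)
applied torque τ = (-0.0900, 0.1100, -0.0300)

τ = (-0.0900, 0.1100, -0.0300)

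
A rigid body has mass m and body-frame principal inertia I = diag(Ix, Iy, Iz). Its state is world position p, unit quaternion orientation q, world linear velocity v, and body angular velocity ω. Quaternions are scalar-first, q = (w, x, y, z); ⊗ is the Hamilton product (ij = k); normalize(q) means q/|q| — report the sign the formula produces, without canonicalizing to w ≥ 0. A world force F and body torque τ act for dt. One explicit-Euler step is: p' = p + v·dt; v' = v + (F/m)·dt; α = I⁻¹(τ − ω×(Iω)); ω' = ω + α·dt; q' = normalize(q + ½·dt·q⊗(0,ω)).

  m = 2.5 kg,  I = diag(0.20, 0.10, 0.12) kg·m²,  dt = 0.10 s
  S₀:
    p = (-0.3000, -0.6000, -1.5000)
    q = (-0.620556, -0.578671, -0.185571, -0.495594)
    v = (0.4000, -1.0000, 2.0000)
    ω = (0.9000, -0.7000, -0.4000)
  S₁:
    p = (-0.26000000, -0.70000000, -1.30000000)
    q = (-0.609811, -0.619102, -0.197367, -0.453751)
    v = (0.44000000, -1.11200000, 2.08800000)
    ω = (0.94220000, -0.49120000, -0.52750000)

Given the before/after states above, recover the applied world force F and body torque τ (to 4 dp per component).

rate change Δω = (0.04220000, 0.20880000, -0.12750000)
applied torque τ = (0.0900, 0.1800, -0.0900)
velocity change Δv = (0.04000000, -0.11200000, 0.08800000)
m·(v₁−v₀)/dt = (1.0000, -2.8000, 2.2000)

F = (1.0000, -2.8000, 2.2000)
τ = (0.0900, 0.1800, -0.0900)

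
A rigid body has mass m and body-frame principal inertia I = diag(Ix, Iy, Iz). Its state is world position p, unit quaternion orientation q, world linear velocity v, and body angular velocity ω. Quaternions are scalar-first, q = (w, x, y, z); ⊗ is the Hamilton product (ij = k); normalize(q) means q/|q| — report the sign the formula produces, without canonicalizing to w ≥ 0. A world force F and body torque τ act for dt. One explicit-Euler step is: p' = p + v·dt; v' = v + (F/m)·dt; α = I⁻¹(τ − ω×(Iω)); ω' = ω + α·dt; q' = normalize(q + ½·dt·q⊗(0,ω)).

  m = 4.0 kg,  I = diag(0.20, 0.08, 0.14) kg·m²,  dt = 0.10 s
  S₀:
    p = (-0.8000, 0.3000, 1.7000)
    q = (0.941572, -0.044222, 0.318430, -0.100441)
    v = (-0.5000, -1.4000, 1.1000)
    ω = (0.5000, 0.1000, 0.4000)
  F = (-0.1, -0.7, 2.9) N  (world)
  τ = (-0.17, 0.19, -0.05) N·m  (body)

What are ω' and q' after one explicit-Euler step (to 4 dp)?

(τ − ω×Iω)/I = (-0.8620, 2.2250, -0.3143)
ω + α·dt = (0.4138, 0.3225, 0.3686)
Hamilton product q⊗(0,ω) = (0.0304444, 0.6082021, 0.0616255, 0.2129916)
q' = normalize(q + ½dt·q⊗(0,ω)) = (0.9426, -0.0138, 0.3213, -0.0897)

ω' = (0.4138, 0.3225, 0.3686)
q' = (0.9426, -0.0138, 0.3213, -0.0897)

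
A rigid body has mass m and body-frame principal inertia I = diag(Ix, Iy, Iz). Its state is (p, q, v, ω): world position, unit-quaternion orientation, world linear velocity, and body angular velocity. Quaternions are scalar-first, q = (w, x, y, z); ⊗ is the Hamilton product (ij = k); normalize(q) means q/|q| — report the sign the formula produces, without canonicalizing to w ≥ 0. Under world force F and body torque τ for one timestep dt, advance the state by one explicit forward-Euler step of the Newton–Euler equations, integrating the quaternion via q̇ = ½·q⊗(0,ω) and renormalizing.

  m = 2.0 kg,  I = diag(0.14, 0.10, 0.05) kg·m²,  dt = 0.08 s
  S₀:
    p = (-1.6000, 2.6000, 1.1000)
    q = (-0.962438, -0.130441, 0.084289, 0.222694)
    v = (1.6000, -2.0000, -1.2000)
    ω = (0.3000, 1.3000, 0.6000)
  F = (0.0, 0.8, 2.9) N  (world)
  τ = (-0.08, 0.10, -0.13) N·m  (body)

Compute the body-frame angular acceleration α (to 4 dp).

α = (-0.2929, 0.8380, -2.2880)

precession coupling ω×(Iω) = (-0.0390, 0.0162, -0.0156)
(τ − ω×Iω)/I = (-0.2929, 0.8380, -2.2880)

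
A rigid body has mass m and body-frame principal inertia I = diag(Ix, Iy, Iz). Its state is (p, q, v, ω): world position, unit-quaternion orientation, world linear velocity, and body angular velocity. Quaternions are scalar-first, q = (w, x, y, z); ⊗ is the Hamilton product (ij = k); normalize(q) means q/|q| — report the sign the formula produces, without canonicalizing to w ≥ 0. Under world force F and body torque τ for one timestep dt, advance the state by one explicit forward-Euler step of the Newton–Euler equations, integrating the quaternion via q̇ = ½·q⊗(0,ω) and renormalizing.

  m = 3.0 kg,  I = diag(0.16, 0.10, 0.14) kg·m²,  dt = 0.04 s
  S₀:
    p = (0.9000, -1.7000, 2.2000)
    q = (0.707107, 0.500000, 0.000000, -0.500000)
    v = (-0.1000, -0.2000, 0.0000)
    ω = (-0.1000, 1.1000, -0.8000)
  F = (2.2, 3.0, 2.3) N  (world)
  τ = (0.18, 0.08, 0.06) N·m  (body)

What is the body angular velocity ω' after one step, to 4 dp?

(τ − ω×Iω)/I = (1.3450, 0.7840, 0.3814)
ω' = ω + α·dt = (-0.0462, 1.1314, -0.7847)

ω' = (-0.0462, 1.1314, -0.7847)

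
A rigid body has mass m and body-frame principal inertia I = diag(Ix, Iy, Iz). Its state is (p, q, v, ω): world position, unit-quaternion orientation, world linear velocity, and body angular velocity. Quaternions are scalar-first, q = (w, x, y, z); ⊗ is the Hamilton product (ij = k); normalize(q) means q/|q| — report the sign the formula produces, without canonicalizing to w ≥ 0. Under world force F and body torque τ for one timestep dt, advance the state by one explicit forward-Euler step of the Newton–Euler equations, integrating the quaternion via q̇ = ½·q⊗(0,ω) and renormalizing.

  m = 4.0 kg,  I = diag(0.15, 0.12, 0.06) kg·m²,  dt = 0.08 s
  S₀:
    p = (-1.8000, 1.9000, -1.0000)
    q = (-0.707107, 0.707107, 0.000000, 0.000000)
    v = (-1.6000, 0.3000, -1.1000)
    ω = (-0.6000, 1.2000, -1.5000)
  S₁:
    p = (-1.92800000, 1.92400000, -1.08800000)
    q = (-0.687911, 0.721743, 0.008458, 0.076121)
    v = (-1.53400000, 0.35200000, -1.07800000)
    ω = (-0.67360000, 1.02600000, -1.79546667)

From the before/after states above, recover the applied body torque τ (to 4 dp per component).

Δω = ω₁−ω₀ = (-0.07360000, -0.17400000, -0.29546667)
gyro term ω₀×Iω₀ = (0.1080, 0.0810, 0.0216)
τ = I·(Δω/dt) + ω₀×(Iω₀) = (-0.0300, -0.1800, -0.2000)

τ = (-0.0300, -0.1800, -0.2000)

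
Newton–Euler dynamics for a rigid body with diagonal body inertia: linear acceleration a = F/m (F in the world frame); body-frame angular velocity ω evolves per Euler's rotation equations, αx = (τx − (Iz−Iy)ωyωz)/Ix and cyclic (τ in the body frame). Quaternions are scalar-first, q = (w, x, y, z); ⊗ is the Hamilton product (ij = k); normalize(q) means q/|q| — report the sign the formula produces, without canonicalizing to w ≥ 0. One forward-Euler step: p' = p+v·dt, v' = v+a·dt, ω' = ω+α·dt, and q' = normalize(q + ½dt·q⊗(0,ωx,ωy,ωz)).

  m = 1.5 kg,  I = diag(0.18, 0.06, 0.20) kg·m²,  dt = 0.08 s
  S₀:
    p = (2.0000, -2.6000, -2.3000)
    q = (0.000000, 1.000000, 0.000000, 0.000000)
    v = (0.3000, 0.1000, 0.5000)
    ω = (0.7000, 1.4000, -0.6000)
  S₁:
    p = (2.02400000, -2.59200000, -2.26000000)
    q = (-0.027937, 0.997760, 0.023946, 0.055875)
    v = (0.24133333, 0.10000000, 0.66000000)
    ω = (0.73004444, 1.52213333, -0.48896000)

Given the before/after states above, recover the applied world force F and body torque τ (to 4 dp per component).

Δv = v₁−v₀ = (-0.05866667, 0.00000000, 0.16000000)
applied force F = (-1.1000, 0.0000, 3.0000)
rate change Δω = (0.03004444, 0.12213333, 0.11104000)
applied torque τ = (-0.0500, 0.1000, 0.1600)

F = (-1.1000, 0.0000, 3.0000)
τ = (-0.0500, 0.1000, 0.1600)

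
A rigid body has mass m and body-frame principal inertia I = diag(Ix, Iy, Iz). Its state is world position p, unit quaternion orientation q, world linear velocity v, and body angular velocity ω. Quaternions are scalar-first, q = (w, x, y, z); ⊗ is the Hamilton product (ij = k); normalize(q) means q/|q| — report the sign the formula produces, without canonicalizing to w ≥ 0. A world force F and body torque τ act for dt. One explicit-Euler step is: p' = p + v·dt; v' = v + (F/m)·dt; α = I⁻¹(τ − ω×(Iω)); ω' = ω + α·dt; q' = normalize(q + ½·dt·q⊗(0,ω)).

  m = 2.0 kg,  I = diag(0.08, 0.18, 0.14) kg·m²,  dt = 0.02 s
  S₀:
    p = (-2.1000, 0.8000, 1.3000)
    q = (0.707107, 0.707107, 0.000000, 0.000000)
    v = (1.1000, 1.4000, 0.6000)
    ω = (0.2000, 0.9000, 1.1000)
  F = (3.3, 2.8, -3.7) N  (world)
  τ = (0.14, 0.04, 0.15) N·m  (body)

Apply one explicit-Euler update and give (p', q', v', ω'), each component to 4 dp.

ω×(Iω) gyroscopic = (-0.0396, -0.0132, 0.0180)
(τ − ω×Iω)/I = (2.2450, 0.2956, 0.9429)
new body rate ω' = (0.2449, 0.9059, 1.1189)
q⊗(0,ω) = (-0.1414214, 0.1414214, -0.1414214, 1.4142140)
q + ½dt·q⊗(0,ω), renormalized = (0.7056, 0.7084, -0.0014, 0.0141)
a = F/m = (1.6500, 1.4000, -1.8500)
p + v·dt = (-2.0780, 0.8280, 1.3120)
new velocity v' = (1.1330, 1.4280, 0.5630)

p' = (-2.0780, 0.8280, 1.3120)
q' = (0.7056, 0.7084, -0.0014, 0.0141)
v' = (1.1330, 1.4280, 0.5630)
ω' = (0.2449, 0.9059, 1.1189)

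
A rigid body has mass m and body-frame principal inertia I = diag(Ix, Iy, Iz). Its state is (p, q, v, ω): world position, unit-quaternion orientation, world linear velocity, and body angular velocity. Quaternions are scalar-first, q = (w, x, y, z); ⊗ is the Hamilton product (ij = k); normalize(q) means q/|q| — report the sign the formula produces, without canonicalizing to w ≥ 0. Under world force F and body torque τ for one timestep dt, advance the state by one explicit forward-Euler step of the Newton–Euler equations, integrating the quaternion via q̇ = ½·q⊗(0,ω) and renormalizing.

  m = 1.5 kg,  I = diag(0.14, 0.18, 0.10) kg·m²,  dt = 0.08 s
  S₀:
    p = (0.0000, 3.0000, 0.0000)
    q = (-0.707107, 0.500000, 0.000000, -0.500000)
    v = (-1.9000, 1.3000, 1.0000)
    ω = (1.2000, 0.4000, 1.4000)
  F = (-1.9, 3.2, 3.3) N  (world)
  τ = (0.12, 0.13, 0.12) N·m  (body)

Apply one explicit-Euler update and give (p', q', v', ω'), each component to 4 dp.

p' = (-0.1520, 3.1040, 0.0800)
q' = (-0.7011, 0.4727, -0.0631, -0.5301)
v' = (-2.0013, 1.4707, 1.1760)
ω' = (1.2942, 0.4279, 1.4806)

a = F/m = (-1.2667, 2.1333, 2.2000)
new position p' = (-0.1520, 3.1040, 0.0800)
new velocity v' = (-2.0013, 1.4707, 1.1760)
angular accel α = (1.1771, 0.3489, 1.0080)
ω' = ω + α·dt = (1.2942, 0.4279, 1.4806)
Hamilton product q⊗(0,ω) = (0.1000000, -0.6485284, -1.5828428, -0.7899498)
updated quaternion q' = (-0.7011, 0.4727, -0.0631, -0.5301)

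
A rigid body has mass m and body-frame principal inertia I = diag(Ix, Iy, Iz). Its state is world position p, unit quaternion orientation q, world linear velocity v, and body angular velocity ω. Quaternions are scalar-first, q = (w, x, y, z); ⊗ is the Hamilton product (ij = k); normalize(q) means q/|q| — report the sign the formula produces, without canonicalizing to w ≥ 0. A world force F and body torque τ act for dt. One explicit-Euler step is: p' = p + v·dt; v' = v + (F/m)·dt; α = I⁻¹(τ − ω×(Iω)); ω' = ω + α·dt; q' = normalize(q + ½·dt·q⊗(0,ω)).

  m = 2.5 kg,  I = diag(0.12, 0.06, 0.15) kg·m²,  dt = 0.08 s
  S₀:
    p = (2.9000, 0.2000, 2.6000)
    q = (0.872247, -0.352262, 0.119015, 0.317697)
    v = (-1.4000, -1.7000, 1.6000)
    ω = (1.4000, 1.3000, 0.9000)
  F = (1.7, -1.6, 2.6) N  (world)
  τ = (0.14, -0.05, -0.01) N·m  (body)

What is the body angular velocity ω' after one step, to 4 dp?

angular accel α = (0.2892, -0.2033, 0.6613)
ω + α·dt = (1.4231, 1.2837, 0.9529)

ω' = (1.4231, 1.2837, 0.9529)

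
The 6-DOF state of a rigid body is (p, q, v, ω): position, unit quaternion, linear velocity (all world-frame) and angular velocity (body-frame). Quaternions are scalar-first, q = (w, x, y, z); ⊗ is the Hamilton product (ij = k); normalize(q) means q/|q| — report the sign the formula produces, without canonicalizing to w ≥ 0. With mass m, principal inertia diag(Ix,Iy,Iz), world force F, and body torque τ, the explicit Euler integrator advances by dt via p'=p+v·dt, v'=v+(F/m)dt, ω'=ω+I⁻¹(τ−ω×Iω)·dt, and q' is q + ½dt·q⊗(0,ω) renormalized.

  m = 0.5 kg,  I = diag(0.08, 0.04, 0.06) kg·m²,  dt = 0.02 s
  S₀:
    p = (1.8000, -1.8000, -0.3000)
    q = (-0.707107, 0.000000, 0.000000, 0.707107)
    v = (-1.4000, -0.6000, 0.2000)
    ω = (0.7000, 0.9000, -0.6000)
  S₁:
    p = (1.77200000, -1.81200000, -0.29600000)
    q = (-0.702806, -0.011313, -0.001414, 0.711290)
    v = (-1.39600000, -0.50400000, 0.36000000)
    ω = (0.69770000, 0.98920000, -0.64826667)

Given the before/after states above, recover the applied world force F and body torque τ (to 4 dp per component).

velocity change Δv = (0.00400000, 0.09600000, 0.16000000)
F = m·Δv/dt = (0.1000, 2.4000, 4.0000)
ω₁ − ω₀ = (-0.00230000, 0.08920000, -0.04826667)
τ = I·(Δω/dt) + ω₀×(Iω₀) = (-0.0200, 0.1700, -0.1700)

F = (0.1000, 2.4000, 4.0000)
τ = (-0.0200, 0.1700, -0.1700)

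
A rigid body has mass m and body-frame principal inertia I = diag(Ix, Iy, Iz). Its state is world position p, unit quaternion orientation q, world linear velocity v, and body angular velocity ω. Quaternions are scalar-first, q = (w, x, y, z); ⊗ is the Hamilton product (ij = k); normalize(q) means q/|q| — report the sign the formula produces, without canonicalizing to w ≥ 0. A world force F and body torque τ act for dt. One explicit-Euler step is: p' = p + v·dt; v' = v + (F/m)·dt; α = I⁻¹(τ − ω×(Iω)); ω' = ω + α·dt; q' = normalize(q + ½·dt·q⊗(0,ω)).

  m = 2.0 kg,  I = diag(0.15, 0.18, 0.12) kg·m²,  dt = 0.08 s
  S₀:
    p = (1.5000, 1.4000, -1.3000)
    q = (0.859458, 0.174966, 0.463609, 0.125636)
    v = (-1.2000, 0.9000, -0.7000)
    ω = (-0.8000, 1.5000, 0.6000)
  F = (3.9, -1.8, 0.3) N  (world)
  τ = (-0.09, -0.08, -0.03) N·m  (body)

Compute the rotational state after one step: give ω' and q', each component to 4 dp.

ω' = (-0.8192, 1.4708, 0.6040)
q' = (0.8321, 0.1507, 0.5056, 0.1712)

precession coupling ω×(Iω) = (-0.0540, -0.0144, -0.0360)
α = I⁻¹(τ − ω×Iω) = (-0.2400, -0.3644, 0.0500)
ω' = ω + α·dt = (-0.8192, 1.4708, 0.6040)
2q̇ = q⊗(0,ω) = (-0.6308223, -0.5978550, 1.0836986, 1.1490110)
q' = normalize(q + ½dt·q⊗(0,ω)) = (0.8321, 0.1507, 0.5056, 0.1712)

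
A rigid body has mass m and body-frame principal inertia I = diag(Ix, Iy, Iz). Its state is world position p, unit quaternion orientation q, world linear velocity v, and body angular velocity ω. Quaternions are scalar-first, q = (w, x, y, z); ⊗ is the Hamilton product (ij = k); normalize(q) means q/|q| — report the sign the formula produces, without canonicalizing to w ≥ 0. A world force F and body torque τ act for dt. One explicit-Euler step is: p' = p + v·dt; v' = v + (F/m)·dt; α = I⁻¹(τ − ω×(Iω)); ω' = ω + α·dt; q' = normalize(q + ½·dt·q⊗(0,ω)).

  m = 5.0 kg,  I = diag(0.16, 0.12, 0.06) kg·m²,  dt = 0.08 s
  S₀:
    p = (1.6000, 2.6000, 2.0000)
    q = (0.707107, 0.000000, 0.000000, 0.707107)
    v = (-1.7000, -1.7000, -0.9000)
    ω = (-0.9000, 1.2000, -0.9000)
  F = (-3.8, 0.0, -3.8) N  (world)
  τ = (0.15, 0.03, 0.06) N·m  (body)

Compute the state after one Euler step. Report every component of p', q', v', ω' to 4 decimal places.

ω×(Iω) gyroscopic = (0.0648, 0.0810, 0.0432)
(τ − ω×Iω)/I = (0.5325, -0.4250, 0.2800)
ω + α·dt = (-0.8574, 1.1660, -0.8776)
q⊗(0,ω) = (0.6363963, -1.4849247, 0.2121321, -0.6363963)
updated quaternion q' = (0.7308, -0.0593, 0.0085, 0.6800)
linear accel F/m = (-0.7600, 0.0000, -0.7600)
p' = p + v·dt = (1.4640, 2.4640, 1.9280)
v' = v + a·dt = (-1.7608, -1.7000, -0.9608)

p' = (1.4640, 2.4640, 1.9280)
q' = (0.7308, -0.0593, 0.0085, 0.6800)
v' = (-1.7608, -1.7000, -0.9608)
ω' = (-0.8574, 1.1660, -0.8776)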